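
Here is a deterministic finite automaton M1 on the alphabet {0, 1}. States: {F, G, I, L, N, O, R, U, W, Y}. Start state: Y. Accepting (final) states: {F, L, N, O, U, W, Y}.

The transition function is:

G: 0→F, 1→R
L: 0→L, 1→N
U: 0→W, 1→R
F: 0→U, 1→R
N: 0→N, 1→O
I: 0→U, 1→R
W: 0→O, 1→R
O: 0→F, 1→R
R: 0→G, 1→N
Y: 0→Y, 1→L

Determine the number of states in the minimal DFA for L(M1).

6

States {I} cannot be reached from the start state, so discard them.
Initial partition by acceptance: {F,L,N,O,U,W,Y} | {G,R}.
On input 1, block {F,L,N,O,U,W,Y} splits into {F,O,U,W} and {L,N,Y}.
Refine {G,R} on symbol 0: members go to different blocks, giving {G} and {R}.
On input 1, block {L,N,Y} splits into {L,Y} and {N}.
On input 1, block {L,Y} splits into {L} and {Y}.
No further refinement is possible. Final partition (6 blocks): {F,O,U,W} | {G} | {L} | {R} | {N} | {Y}.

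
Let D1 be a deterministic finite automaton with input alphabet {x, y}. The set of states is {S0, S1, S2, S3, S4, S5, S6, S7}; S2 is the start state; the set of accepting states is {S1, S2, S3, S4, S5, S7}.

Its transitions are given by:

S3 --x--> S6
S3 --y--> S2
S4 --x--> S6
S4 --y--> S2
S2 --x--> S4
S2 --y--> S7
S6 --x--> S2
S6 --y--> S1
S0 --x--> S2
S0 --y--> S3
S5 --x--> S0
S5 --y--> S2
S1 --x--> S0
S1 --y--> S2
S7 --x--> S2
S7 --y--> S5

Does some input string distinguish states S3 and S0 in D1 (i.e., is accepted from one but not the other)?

Yes

P0 = {S1,S2,S3,S4,S5,S7} | {S0,S6}.
Split {S1,S2,S3,S4,S5,S7} by δ(·,x) → {S1,S3,S4,S5} and {S2,S7}.
On input x, block {S2,S7} splits into {S2} and {S7}.
Stable partition: {S1,S3,S4,S5} | {S0,S6} | {S2} | {S7} — 4 equivalence classes.
S3 and S0 end up in different blocks, so they are distinguishable. For instance, the string 'ε' is accepted from only S3.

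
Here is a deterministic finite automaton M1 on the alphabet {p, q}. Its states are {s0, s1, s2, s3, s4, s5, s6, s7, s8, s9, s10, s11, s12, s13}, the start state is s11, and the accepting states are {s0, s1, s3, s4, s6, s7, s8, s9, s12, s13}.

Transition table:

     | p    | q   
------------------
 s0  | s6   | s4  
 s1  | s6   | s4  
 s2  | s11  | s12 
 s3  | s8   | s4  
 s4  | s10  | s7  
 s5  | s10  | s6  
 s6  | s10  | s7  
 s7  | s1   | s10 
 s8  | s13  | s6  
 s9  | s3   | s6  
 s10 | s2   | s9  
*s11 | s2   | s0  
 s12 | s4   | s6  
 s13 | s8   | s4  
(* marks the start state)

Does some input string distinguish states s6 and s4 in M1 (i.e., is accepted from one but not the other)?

No

First remove the unreachable states {s5}; 13 states remain.
Initial partition by acceptance: {s0,s1,s3,s4,s6,s7,s8,s9,s12,s13} | {s2,s10,s11}.
Refine {s0,s1,s3,s4,s6,s7,s8,s9,s12,s13} on symbol p: members go to different blocks, giving {s0,s1,s3,s7,s8,s9,s12,s13} and {s4,s6}.
Refine {s0,s1,s3,s7,s8,s9,s12,s13} on symbol p: members go to different blocks, giving {s3,s7,s8,s9,s13} and {s0,s1,s12}.
Refine {s3,s7,s8,s9,s13} on symbol p: members go to different blocks, giving {s3,s8,s9,s13} and {s7}.
On input q, block {s2,s10,s11} splits into {s2,s11} and {s10}.
Stable partition: {s3,s8,s9,s13} | {s2,s11} | {s4,s6} | {s0,s1,s12} | {s7} | {s10} — 6 equivalence classes.
s6 and s4 lie in the same block of the stable partition, so they are equivalent — no string distinguishes them.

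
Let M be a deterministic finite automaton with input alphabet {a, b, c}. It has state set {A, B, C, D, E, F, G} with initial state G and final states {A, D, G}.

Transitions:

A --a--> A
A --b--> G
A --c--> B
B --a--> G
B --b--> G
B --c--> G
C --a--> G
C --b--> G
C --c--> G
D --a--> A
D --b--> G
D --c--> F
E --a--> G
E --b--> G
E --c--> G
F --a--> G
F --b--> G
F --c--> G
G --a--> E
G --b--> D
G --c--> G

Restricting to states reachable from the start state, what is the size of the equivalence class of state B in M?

First remove the unreachable states {C}; 6 states remain.
Initial partition by acceptance: {A,D,G} | {B,E,F}.
On input a, block {A,D,G} splits into {A,D} and {G}.
The partition is now stable with 3 blocks: {A,D} | {B,E,F} | {G}.
The equivalence class containing B is {B,E,F}, of size 3.

3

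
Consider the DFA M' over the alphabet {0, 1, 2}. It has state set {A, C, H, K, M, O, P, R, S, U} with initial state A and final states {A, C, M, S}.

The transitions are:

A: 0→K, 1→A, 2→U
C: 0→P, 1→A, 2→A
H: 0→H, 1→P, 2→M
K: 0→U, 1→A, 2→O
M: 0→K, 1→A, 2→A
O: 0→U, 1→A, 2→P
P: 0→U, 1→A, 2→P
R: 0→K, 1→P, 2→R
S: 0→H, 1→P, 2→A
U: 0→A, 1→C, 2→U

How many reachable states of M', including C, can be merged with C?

1

First remove the unreachable states {H,M,R,S}; 6 states remain.
P0 = {A,C} | {K,O,P,U}.
Refine {A,C} on symbol 2: members go to different blocks, giving {A} and {C}.
Refine {K,O,P,U} on symbol 0: members go to different blocks, giving {K,O,P} and {U}.
No further refinement is possible. Final partition (4 blocks): {A} | {K,O,P} | {C} | {U}.
The equivalence class containing C is {C}, of size 1.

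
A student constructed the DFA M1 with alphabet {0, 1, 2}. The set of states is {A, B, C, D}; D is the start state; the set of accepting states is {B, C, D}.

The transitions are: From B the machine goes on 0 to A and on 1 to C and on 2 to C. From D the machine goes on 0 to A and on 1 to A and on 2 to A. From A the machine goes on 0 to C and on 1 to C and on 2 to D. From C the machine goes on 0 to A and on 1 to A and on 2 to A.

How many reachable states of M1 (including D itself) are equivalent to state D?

2

States {B} cannot be reached from the start state, so discard them.
P0 = {C,D} | {A}.
No further refinement is possible. Final partition (2 blocks): {C,D} | {A}.
The equivalence class containing D is {C,D}, of size 2.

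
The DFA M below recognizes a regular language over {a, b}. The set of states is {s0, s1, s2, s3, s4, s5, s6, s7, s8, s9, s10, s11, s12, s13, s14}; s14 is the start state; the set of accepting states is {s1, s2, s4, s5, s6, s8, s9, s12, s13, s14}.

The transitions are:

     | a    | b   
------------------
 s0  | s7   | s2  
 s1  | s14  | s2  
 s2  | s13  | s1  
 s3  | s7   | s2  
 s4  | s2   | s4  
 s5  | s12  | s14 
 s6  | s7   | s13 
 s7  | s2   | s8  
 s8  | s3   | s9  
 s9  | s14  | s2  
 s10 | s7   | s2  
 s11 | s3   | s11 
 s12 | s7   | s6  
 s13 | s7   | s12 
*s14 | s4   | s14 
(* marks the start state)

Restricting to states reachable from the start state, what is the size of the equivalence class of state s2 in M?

1

Reachable states from the start: {s1,s2,s3,s4,s6,s7,s8,s9,s12,s13,s14}. Unreachable: {s0,s5,s10,s11} — drop them.
Start with accepting vs non-accepting: {s1,s2,s4,s6,s8,s9,s12,s13,s14} | {s3,s7}.
On input a, block {s1,s2,s4,s6,s8,s9,s12,s13,s14} splits into {s1,s2,s4,s9,s14} and {s6,s8,s12,s13}.
Split {s1,s2,s4,s9,s14} by δ(·,a) → {s1,s4,s9,s14} and {s2}.
On input a, block {s1,s4,s9,s14} splits into {s1,s9,s14} and {s4}.
Split {s1,s9,s14} by δ(·,a) → {s1,s9} and {s14}.
Refine {s3,s7} on symbol a: members go to different blocks, giving {s3} and {s7}.
On input a, block {s6,s8,s12,s13} splits into {s6,s12,s13} and {s8}.
No further refinement is possible. Final partition (8 blocks): {s1,s9} | {s3} | {s6,s12,s13} | {s2} | {s4} | {s14} | {s7} | {s8}.
The equivalence class containing s2 is {s2}, of size 1.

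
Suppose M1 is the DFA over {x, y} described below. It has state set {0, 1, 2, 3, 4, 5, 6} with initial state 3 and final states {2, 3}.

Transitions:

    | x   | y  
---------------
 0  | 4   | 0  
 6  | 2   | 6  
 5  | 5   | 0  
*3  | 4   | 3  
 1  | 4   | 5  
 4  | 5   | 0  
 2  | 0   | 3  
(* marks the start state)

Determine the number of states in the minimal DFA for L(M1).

First remove the unreachable states {1,2,6}; 4 states remain.
P0 = {3} | {0,4,5}.
The partition is now stable with 2 blocks: {3} | {0,4,5}.

2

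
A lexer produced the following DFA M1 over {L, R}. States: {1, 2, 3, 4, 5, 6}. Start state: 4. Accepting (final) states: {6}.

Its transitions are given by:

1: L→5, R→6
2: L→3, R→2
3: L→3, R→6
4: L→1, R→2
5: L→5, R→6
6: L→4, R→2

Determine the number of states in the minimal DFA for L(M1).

3

Every state is reachable, so we keep all 6.
P0 = {6} | {1,2,3,4,5}.
Split {1,2,3,4,5} by δ(·,R) → {1,3,5} and {2,4}.
No further refinement is possible. Final partition (3 blocks): {6} | {1,3,5} | {2,4}.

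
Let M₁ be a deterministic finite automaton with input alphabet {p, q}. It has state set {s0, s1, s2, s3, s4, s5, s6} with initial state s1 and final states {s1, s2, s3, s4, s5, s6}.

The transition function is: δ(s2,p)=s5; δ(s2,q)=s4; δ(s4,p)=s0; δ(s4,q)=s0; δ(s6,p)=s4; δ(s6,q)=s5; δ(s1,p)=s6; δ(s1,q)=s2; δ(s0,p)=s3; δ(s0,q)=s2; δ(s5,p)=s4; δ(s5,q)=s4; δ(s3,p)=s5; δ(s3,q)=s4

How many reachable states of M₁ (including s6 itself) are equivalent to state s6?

1

Every state is reachable, so we keep all 7.
Start with accepting vs non-accepting: {s1,s2,s3,s4,s5,s6} | {s0}.
Refine {s1,s2,s3,s4,s5,s6} on symbol p: members go to different blocks, giving {s1,s2,s3,s5,s6} and {s4}.
Refine {s1,s2,s3,s5,s6} on symbol p: members go to different blocks, giving {s1,s2,s3} and {s5,s6}.
Refine {s1,s2,s3} on symbol q: members go to different blocks, giving {s2,s3} and {s1}.
Split {s5,s6} by δ(·,q) → {s5} and {s6}.
Stable partition: {s2,s3} | {s0} | {s4} | {s5} | {s1} | {s6} — 6 equivalence classes.
State s6 belongs to the block {s6}, which has 1 states.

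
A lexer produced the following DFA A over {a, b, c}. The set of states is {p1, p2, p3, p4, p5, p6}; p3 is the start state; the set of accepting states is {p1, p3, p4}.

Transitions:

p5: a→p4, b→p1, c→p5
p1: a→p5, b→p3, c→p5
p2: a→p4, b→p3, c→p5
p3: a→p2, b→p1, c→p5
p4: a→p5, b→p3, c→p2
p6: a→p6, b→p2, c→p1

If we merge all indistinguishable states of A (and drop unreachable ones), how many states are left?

First remove the unreachable states {p6}; 5 states remain.
Start with accepting vs non-accepting: {p1,p3,p4} | {p2,p5}.
No further refinement is possible. Final partition (2 blocks): {p1,p3,p4} | {p2,p5}.

2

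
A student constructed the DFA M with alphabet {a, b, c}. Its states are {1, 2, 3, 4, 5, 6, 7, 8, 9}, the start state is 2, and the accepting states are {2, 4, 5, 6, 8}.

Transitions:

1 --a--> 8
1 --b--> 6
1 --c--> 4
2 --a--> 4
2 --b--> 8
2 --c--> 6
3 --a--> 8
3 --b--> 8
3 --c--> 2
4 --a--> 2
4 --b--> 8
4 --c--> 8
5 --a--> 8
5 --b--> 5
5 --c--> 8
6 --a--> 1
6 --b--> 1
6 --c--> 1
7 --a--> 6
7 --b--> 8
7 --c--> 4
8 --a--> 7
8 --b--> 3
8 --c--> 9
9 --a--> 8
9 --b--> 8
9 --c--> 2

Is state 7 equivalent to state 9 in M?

Yes

States {5} cannot be reached from the start state, so discard them.
P0 = {2,4,6,8} | {1,3,7,9}.
Refine {2,4,6,8} on symbol a: members go to different blocks, giving {2,4} and {6,8}.
The partition is now stable with 3 blocks: {2,4} | {1,3,7,9} | {6,8}.
7 and 9 lie in the same block of the stable partition, so they are equivalent — no string distinguishes them.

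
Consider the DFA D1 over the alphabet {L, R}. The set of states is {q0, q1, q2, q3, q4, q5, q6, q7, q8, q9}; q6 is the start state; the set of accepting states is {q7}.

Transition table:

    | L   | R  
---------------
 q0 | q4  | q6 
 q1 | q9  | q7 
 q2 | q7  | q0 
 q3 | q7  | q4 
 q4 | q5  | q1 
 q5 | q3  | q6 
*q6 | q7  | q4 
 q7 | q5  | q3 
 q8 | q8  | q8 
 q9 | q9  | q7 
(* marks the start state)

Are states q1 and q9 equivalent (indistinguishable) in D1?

Yes

First remove the unreachable states {q0,q2,q8}; 7 states remain.
P0 = {q7} | {q1,q3,q4,q5,q6,q9}.
Split {q1,q3,q4,q5,q6,q9} by δ(·,L) → {q1,q4,q5,q9} and {q3,q6}.
Split {q1,q4,q5,q9} by δ(·,L) → {q1,q4,q9} and {q5}.
Refine {q1,q4,q9} on symbol L: members go to different blocks, giving {q1,q9} and {q4}.
No further refinement is possible. Final partition (5 blocks): {q7} | {q1,q9} | {q3,q6} | {q5} | {q4}.
q1 and q9 lie in the same block of the stable partition, so they are equivalent — no string distinguishes them.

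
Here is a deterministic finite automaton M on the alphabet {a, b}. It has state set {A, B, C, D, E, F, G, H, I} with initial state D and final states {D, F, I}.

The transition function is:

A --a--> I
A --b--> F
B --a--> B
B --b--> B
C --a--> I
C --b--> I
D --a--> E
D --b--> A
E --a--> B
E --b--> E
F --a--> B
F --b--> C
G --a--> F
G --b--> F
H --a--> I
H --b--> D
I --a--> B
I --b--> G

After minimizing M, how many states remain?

First remove the unreachable states {H}; 8 states remain.
Start with accepting vs non-accepting: {D,F,I} | {A,B,C,E,G}.
Split {A,B,C,E,G} by δ(·,a) → {A,C,G} and {B,E}.
No further refinement is possible. Final partition (3 blocks): {D,F,I} | {A,C,G} | {B,E}.

3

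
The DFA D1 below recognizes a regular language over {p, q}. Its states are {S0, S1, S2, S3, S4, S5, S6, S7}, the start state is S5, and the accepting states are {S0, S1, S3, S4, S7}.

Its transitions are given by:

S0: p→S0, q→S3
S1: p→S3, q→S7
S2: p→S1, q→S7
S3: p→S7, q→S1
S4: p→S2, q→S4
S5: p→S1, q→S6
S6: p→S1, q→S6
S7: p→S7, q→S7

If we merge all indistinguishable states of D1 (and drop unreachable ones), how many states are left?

2

Reachable states from the start: {S1,S3,S5,S6,S7}. Unreachable: {S0,S2,S4} — drop them.
Initial partition by acceptance: {S1,S3,S7} | {S5,S6}.
Stable partition: {S1,S3,S7} | {S5,S6} — 2 equivalence classes.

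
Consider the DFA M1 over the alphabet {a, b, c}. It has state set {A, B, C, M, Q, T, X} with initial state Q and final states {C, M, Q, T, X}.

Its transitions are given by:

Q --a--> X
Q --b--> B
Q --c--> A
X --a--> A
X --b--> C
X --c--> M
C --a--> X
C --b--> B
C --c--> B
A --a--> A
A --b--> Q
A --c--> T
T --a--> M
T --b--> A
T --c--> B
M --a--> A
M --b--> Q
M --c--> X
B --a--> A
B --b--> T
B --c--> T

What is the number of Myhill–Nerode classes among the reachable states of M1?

Every state is reachable, so we keep all 7.
P0 = {C,M,Q,T,X} | {A,B}.
Split {C,M,Q,T,X} by δ(·,a) → {C,Q,T} and {M,X}.
No further refinement is possible. Final partition (3 blocks): {C,Q,T} | {A,B} | {M,X}.

3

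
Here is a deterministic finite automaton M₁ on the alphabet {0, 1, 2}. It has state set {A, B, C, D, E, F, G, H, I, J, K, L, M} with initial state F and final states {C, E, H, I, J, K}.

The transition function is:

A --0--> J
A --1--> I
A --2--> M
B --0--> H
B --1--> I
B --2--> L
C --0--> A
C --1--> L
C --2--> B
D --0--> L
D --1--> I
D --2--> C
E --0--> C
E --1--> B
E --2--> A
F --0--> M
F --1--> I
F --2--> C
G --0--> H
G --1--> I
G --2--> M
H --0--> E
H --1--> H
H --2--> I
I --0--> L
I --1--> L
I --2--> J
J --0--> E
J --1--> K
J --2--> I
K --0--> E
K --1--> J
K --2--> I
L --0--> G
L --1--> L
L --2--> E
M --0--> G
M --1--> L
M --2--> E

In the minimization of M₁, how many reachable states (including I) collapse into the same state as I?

1

First remove the unreachable states {D}; 12 states remain.
P0 = {C,E,H,I,J,K} | {A,B,F,G,L,M}.
On input 0, block {C,E,H,I,J,K} splits into {E,H,J,K} and {C,I}.
Refine {E,H,J,K} on symbol 0: members go to different blocks, giving {H,J,K} and {E}.
Refine {A,B,F,G,L,M} on symbol 0: members go to different blocks, giving {A,B,G} and {F,L,M}.
Refine {C,I} on symbol 0: members go to different blocks, giving {C} and {I}.
Split {F,L,M} by δ(·,0) → {L,M} and {F}.
Stable partition: {H,J,K} | {A,B,G} | {C} | {E} | {L,M} | {I} | {F} — 7 equivalence classes.
State I belongs to the block {I}, which has 1 states.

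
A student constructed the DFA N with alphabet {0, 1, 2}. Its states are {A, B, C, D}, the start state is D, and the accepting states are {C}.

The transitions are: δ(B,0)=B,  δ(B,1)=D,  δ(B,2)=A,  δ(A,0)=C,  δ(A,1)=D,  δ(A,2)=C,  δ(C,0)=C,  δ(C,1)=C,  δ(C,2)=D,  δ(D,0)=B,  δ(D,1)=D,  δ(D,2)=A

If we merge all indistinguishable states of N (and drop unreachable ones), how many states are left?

All states are reachable from the start state.
P0 = {C} | {A,B,D}.
On input 0, block {A,B,D} splits into {B,D} and {A}.
The partition is now stable with 3 blocks: {C} | {B,D} | {A}.

3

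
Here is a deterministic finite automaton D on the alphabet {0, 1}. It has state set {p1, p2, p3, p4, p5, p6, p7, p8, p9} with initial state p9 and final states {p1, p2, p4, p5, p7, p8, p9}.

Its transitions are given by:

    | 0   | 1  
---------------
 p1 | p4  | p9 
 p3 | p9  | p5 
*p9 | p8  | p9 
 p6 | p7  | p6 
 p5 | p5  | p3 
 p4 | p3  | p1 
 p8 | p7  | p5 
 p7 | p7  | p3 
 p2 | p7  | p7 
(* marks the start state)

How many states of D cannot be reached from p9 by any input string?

4

BFS from p9 reaches {p3, p5, p7, p8, p9}; the 4 state(s) p1, p2, p4, p6 are never visited.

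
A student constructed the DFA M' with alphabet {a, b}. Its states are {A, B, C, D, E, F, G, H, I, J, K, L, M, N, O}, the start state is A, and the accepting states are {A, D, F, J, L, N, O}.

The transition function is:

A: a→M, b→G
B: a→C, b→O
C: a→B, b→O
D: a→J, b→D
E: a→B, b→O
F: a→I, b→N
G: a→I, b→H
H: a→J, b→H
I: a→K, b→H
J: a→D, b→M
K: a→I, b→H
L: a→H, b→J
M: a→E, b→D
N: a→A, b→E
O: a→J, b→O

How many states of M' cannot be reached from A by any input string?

3

BFS from A reaches {A, B, C, D, E, G, H, I, J, K, M, O}; the 3 state(s) F, L, N are never visited.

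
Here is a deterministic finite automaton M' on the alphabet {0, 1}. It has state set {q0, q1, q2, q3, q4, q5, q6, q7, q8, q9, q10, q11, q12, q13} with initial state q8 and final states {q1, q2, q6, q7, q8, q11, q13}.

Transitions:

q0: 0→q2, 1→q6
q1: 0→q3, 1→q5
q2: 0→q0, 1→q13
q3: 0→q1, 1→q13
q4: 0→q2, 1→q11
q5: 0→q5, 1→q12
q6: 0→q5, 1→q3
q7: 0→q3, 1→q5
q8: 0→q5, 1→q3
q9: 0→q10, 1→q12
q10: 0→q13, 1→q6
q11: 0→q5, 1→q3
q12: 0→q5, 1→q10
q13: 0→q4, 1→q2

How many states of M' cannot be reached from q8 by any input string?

BFS from q8 reaches {q0, q1, q2, q3, q4, q5, q6, q8, q10, q11, q12, q13}; the 2 state(s) q7, q9 are never visited.

2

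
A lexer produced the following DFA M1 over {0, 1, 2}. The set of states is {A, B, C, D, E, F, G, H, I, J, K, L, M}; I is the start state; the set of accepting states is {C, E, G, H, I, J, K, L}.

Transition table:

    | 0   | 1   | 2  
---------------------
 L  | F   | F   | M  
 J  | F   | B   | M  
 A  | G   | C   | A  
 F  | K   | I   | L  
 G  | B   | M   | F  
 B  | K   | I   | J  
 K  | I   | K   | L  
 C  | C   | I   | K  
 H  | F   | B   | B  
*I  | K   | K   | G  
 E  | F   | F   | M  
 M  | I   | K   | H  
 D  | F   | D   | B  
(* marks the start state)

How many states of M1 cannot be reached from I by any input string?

4

Starting at I and following transitions, the reachable set is {B, F, G, H, I, J, K, L, M}. That leaves A, C, D, E unreachable — 4 in total.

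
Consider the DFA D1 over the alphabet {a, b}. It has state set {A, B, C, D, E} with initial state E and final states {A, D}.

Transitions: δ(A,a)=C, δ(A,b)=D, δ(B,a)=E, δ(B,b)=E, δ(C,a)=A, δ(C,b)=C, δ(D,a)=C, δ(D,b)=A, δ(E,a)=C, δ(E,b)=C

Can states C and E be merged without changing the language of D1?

No

States {B} cannot be reached from the start state, so discard them.
P0 = {A,D} | {C,E}.
On input a, block {C,E} splits into {C} and {E}.
The partition is now stable with 3 blocks: {A,D} | {C} | {E}.
C and E end up in different blocks, so they are distinguishable. For instance, the string 'a' is accepted from only C.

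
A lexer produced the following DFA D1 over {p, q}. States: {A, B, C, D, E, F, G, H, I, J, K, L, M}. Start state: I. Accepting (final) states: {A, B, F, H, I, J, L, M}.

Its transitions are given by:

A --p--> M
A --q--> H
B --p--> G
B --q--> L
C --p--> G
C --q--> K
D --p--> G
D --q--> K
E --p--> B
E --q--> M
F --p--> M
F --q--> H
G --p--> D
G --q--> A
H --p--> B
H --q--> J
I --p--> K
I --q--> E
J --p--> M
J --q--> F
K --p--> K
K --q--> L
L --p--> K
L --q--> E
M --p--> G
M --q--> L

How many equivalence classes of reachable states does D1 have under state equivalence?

7

States {C} cannot be reached from the start state, so discard them.
Start with accepting vs non-accepting: {A,B,F,H,I,J,L,M} | {D,E,G,K}.
On input p, block {A,B,F,H,I,J,L,M} splits into {A,F,H,J} and {B,I,L,M}.
Refine {D,E,G,K} on symbol p: members go to different blocks, giving {D,G,K} and {E}.
On input q, block {D,G,K} splits into {D} and {G} and {K}.
Refine {B,I,L,M} on symbol p: members go to different blocks, giving {B,M} and {I,L}.
The partition is now stable with 7 blocks: {A,F,H,J} | {D} | {B,M} | {E} | {G} | {K} | {I,L}.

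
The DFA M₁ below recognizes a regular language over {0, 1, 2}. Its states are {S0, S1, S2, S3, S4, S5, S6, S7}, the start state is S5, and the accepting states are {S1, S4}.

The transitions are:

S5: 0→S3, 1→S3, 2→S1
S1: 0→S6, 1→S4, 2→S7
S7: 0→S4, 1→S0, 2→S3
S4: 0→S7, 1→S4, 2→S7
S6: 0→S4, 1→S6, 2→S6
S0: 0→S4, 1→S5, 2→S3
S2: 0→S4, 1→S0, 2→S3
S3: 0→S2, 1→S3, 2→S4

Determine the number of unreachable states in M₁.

0

A breadth-first search from the start state visits every state.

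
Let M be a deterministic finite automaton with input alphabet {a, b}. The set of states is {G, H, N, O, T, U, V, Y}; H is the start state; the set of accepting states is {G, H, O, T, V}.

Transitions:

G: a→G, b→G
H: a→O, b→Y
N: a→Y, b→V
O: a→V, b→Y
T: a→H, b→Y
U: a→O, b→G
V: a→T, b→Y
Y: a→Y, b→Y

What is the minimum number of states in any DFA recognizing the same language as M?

2

Reachable states from the start: {H,O,T,V,Y}. Unreachable: {G,N,U} — drop them.
Initial partition by acceptance: {H,O,T,V} | {Y}.
Stable partition: {H,O,T,V} | {Y} — 2 equivalence classes.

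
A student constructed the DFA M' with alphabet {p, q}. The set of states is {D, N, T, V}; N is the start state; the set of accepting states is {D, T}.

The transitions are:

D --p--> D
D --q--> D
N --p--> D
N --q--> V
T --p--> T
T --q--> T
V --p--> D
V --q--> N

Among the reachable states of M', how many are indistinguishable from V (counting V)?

2

States {T} cannot be reached from the start state, so discard them.
Start with accepting vs non-accepting: {D} | {N,V}.
Stable partition: {D} | {N,V} — 2 equivalence classes.
State V belongs to the block {N,V}, which has 2 states.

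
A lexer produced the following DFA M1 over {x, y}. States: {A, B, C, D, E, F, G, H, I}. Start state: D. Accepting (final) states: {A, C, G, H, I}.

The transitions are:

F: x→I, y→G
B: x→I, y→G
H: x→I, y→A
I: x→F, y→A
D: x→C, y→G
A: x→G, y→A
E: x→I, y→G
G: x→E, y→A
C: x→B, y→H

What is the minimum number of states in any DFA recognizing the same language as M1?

3

Initial partition by acceptance: {A,C,G,H,I} | {B,D,E,F}.
Split {A,C,G,H,I} by δ(·,x) → {C,G,I} and {A,H}.
No further refinement is possible. Final partition (3 blocks): {C,G,I} | {B,D,E,F} | {A,H}.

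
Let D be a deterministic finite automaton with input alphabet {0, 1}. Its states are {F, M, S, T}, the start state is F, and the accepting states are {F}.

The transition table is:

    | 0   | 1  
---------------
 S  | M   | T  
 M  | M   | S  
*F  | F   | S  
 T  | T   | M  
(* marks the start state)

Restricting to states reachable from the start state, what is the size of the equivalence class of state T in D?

3

Start with accepting vs non-accepting: {F} | {M,S,T}.
No further refinement is possible. Final partition (2 blocks): {F} | {M,S,T}.
The equivalence class containing T is {M,S,T}, of size 3.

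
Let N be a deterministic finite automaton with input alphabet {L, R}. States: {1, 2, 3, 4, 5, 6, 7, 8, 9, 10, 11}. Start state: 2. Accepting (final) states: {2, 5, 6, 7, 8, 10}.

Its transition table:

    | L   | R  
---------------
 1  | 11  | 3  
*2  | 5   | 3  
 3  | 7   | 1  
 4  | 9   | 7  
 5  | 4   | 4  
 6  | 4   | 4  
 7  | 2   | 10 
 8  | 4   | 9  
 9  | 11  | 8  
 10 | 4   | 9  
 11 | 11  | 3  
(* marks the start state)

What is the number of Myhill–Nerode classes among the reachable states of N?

8

States {6} cannot be reached from the start state, so discard them.
Initial partition by acceptance: {2,5,7,8,10} | {1,3,4,9,11}.
Refine {2,5,7,8,10} on symbol L: members go to different blocks, giving {5,8,10} and {2,7}.
Refine {1,3,4,9,11} on symbol L: members go to different blocks, giving {1,4,9,11} and {3}.
Split {1,4,9,11} by δ(·,R) → {1,11} and {4} and {9}.
Refine {5,8,10} on symbol R: members go to different blocks, giving {8,10} and {5}.
On input L, block {2,7} splits into {2} and {7}.
The partition is now stable with 8 blocks: {8,10} | {1,11} | {2} | {3} | {4} | {9} | {5} | {7}.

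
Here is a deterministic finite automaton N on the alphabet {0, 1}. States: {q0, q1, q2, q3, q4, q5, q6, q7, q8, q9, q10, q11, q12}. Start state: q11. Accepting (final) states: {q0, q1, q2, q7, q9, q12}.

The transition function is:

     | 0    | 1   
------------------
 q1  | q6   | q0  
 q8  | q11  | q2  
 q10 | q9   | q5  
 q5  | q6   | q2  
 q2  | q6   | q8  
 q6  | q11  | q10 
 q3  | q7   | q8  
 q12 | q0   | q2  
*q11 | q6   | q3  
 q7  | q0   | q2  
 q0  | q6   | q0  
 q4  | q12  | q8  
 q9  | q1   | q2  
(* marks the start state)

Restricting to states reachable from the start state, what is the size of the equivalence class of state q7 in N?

States {q4,q12} cannot be reached from the start state, so discard them.
P0 = {q0,q1,q2,q7,q9} | {q3,q5,q6,q8,q10,q11}.
Split {q0,q1,q2,q7,q9} by δ(·,0) → {q0,q1,q2} and {q7,q9}.
Split {q0,q1,q2} by δ(·,1) → {q0,q1} and {q2}.
On input 0, block {q3,q5,q6,q8,q10,q11} splits into {q5,q6,q8,q11} and {q3,q10}.
Refine {q5,q6,q8,q11} on symbol 1: members go to different blocks, giving {q5,q8} and {q6,q11}.
Stable partition: {q0,q1} | {q5,q8} | {q7,q9} | {q2} | {q3,q10} | {q6,q11} — 6 equivalence classes.
The equivalence class containing q7 is {q7,q9}, of size 2.

2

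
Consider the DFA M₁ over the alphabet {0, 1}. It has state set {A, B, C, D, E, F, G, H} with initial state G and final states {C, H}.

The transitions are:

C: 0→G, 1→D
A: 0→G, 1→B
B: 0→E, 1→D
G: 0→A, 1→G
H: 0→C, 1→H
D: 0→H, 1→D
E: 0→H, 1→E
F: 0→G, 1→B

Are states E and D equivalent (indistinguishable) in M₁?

Yes

First remove the unreachable states {F}; 7 states remain.
Start with accepting vs non-accepting: {C,H} | {A,B,D,E,G}.
Split {C,H} by δ(·,0) → {C} and {H}.
Refine {A,B,D,E,G} on symbol 0: members go to different blocks, giving {A,B,G} and {D,E}.
On input 0, block {A,B,G} splits into {A,G} and {B}.
Split {A,G} by δ(·,1) → {A} and {G}.
Stable partition: {C} | {A} | {H} | {D,E} | {B} | {G} — 6 equivalence classes.
E and D lie in the same block of the stable partition, so they are equivalent — no string distinguishes them.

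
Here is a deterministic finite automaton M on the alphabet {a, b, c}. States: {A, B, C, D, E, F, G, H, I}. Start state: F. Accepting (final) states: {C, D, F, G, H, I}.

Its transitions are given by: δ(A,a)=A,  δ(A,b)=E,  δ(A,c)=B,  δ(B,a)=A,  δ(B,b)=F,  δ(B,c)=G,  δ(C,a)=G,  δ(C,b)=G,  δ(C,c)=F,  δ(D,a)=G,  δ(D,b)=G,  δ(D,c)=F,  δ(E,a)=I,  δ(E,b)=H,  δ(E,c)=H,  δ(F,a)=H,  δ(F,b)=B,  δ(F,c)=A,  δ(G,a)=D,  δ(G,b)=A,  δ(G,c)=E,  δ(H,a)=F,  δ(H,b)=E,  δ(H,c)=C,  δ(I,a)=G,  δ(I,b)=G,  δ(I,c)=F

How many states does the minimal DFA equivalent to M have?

P0 = {C,D,F,G,H,I} | {A,B,E}.
Split {C,D,F,G,H,I} by δ(·,b) → {C,D,I} and {F,G,H}.
Refine {A,B,E} on symbol a: members go to different blocks, giving {A,B} and {E}.
Refine {A,B} on symbol b: members go to different blocks, giving {A} and {B}.
On input a, block {F,G,H} splits into {F,H} and {G}.
On input b, block {F,H} splits into {F} and {H}.
No further refinement is possible. Final partition (7 blocks): {C,D,I} | {A} | {F} | {E} | {B} | {G} | {H}.

7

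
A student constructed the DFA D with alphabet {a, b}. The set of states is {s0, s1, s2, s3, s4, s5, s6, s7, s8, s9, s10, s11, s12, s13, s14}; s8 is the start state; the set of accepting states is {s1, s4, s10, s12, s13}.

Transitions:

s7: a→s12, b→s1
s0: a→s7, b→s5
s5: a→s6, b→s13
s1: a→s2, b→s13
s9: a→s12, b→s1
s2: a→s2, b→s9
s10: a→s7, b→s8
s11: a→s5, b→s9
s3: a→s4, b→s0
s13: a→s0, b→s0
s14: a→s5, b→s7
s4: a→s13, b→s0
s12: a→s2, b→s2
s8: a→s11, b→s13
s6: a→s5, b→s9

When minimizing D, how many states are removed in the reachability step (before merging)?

4

No path from s8 leads to s3, s4, s10, s14; the other 11 states are all reachable.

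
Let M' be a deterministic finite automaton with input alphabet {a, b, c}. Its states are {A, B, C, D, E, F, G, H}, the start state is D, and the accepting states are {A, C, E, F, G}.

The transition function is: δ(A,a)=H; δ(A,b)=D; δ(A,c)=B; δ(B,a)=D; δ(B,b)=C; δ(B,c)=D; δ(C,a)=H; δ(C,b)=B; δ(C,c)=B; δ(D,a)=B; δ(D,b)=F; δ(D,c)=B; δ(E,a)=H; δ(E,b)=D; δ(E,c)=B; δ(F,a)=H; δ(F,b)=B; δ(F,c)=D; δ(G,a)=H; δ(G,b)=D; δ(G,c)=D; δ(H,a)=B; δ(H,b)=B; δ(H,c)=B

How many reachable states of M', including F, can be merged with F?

2

Reachable states from the start: {B,C,D,F,H}. Unreachable: {A,E,G} — drop them.
Initial partition by acceptance: {C,F} | {B,D,H}.
Refine {B,D,H} on symbol b: members go to different blocks, giving {B,D} and {H}.
No further refinement is possible. Final partition (3 blocks): {C,F} | {B,D} | {H}.
State F belongs to the block {C,F}, which has 2 states.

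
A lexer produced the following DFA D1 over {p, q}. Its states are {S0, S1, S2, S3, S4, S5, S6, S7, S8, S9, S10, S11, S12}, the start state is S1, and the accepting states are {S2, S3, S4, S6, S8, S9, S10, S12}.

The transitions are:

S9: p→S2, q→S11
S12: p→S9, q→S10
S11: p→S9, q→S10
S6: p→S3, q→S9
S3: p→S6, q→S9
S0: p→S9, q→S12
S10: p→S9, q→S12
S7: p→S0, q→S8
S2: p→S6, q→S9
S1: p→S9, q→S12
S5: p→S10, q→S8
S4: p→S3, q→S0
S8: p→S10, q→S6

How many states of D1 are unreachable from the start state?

Starting at S1 and following transitions, the reachable set is {S1, S2, S3, S6, S9, S10, S11, S12}. That leaves S0, S4, S5, S7, S8 unreachable — 5 in total.

5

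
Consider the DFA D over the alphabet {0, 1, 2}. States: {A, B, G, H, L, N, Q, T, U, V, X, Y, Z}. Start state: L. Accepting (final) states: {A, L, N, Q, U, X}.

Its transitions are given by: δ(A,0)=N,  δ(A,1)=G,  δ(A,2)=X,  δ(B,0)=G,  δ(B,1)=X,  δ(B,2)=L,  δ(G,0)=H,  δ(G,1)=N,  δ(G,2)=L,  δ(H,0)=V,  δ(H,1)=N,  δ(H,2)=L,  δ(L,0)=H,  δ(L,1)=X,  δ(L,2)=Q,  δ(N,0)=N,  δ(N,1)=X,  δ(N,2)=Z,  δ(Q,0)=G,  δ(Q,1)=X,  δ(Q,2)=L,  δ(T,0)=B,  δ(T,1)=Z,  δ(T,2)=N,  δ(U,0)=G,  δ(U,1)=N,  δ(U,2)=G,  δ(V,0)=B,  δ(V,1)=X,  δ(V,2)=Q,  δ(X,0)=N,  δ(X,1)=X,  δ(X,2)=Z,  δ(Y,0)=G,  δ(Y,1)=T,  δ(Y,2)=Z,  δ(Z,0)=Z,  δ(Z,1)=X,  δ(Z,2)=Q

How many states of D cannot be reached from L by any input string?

BFS from L reaches {B, G, H, L, N, Q, V, X, Z}; the 4 state(s) A, T, U, Y are never visited.

4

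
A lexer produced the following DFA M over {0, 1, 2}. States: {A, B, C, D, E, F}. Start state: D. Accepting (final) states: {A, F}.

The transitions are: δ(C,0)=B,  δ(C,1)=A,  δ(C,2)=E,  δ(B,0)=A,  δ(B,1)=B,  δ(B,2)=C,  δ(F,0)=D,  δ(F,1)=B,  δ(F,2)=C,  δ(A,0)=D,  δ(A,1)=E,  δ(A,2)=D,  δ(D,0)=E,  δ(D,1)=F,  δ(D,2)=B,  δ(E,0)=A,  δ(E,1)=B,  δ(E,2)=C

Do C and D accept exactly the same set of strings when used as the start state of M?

Yes

Initial partition by acceptance: {A,F} | {B,C,D,E}.
Split {B,C,D,E} by δ(·,0) → {B,E} and {C,D}.
No further refinement is possible. Final partition (3 blocks): {A,F} | {B,E} | {C,D}.
C and D lie in the same block of the stable partition, so they are equivalent — no string distinguishes them.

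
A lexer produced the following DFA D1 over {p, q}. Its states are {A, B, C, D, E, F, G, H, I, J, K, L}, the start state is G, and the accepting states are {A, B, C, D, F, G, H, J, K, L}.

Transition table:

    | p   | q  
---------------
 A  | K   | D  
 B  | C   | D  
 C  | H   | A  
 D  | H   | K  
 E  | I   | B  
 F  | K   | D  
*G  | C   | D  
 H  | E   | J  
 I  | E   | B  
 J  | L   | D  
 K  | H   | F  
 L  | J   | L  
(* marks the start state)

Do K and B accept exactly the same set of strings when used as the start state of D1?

Every state is reachable, so we keep all 12.
P0 = {A,B,C,D,F,G,H,J,K,L} | {E,I}.
Refine {A,B,C,D,F,G,H,J,K,L} on symbol p: members go to different blocks, giving {A,B,C,D,F,G,J,K,L} and {H}.
On input p, block {A,B,C,D,F,G,J,K,L} splits into {A,B,F,G,J,L} and {C,D,K}.
On input p, block {A,B,F,G,J,L} splits into {A,B,F,G} and {J,L}.
Split {C,D,K} by δ(·,q) → {C,K} and {D}.
On input q, block {J,L} splits into {J} and {L}.
No further refinement is possible. Final partition (7 blocks): {A,B,F,G} | {E,I} | {H} | {C,K} | {J} | {D} | {L}.
K and B end up in different blocks, so they are distinguishable. For instance, the string 'pp' is accepted from only B.

No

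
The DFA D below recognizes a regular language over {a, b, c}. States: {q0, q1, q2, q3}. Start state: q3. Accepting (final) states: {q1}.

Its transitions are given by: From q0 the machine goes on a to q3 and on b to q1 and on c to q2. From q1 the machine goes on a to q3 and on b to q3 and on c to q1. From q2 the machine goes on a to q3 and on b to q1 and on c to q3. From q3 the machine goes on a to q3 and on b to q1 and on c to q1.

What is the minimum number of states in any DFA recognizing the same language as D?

2

First remove the unreachable states {q0,q2}; 2 states remain.
Initial partition by acceptance: {q1} | {q3}.
Stable partition: {q1} | {q3} — 2 equivalence classes.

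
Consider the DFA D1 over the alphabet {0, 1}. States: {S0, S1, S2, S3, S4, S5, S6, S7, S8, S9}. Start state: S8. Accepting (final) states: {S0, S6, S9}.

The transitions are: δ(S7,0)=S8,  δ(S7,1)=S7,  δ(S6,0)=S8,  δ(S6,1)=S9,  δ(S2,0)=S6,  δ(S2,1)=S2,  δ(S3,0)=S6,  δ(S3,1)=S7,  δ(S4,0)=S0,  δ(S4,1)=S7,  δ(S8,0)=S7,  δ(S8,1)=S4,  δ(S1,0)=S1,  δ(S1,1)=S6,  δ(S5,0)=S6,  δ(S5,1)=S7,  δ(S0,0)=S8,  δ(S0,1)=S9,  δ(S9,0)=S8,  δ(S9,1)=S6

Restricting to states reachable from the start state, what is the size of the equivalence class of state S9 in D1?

Reachable states from the start: {S0,S4,S6,S7,S8,S9}. Unreachable: {S1,S2,S3,S5} — drop them.
P0 = {S0,S6,S9} | {S4,S7,S8}.
On input 0, block {S4,S7,S8} splits into {S7,S8} and {S4}.
On input 1, block {S7,S8} splits into {S7} and {S8}.
Stable partition: {S0,S6,S9} | {S7} | {S4} | {S8} — 4 equivalence classes.
State S9 belongs to the block {S0,S6,S9}, which has 3 states.

3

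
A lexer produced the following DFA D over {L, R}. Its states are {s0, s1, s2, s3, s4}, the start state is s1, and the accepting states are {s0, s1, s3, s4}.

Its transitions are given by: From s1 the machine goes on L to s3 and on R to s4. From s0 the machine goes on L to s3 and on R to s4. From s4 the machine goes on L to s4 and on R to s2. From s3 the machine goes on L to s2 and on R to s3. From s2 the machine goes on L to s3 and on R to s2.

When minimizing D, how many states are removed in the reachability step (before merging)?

1

Starting at s1 and following transitions, the reachable set is {s1, s2, s3, s4}. That leaves s0 unreachable — 1 in total.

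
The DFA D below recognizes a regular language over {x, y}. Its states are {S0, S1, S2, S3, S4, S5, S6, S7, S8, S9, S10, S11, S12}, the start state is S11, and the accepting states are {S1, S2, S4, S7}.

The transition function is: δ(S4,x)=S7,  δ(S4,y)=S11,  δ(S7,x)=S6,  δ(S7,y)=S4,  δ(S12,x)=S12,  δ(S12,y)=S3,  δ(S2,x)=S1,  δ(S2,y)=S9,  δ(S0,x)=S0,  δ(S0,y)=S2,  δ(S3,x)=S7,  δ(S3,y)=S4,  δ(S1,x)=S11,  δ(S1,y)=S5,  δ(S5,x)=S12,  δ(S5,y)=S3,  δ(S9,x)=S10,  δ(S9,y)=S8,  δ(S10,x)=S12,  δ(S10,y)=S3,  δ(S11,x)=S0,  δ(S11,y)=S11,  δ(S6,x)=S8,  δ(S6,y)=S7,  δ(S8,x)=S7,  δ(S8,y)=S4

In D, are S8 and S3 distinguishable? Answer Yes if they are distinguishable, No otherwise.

No

All states are reachable from the start state.
Initial partition by acceptance: {S1,S2,S4,S7} | {S0,S3,S5,S6,S8,S9,S10,S11,S12}.
On input x, block {S1,S2,S4,S7} splits into {S1,S7} and {S2,S4}.
Split {S1,S7} by δ(·,y) → {S1} and {S7}.
Refine {S0,S3,S5,S6,S8,S9,S10,S11,S12} on symbol x: members go to different blocks, giving {S0,S5,S6,S9,S10,S11,S12} and {S3,S8}.
On input x, block {S0,S5,S6,S9,S10,S11,S12} splits into {S0,S5,S9,S10,S11,S12} and {S6}.
Refine {S0,S5,S9,S10,S11,S12} on symbol y: members go to different blocks, giving {S5,S9,S10,S12} and {S0} and {S11}.
Split {S2,S4} by δ(·,x) → {S2} and {S4}.
The partition is now stable with 9 blocks: {S1} | {S5,S9,S10,S12} | {S2} | {S7} | {S3,S8} | {S6} | {S0} | {S11} | {S4}.
S8 and S3 lie in the same block of the stable partition, so they are equivalent — no string distinguishes them.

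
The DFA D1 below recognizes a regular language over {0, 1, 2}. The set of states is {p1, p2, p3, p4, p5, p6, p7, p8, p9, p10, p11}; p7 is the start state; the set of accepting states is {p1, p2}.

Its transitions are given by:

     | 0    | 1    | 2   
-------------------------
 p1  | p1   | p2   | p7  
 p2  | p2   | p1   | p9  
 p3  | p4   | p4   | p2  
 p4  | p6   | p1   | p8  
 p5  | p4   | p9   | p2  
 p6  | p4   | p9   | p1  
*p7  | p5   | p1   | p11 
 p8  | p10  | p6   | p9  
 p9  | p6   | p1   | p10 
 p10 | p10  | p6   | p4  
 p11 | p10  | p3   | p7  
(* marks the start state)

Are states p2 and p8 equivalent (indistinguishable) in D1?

Every state is reachable, so we keep all 11.
P0 = {p1,p2} | {p3,p4,p5,p6,p7,p8,p9,p10,p11}.
On input 1, block {p3,p4,p5,p6,p7,p8,p9,p10,p11} splits into {p3,p5,p6,p8,p10,p11} and {p4,p7,p9}.
Refine {p3,p5,p6,p8,p10,p11} on symbol 0: members go to different blocks, giving {p3,p5,p6} and {p8,p10,p11}.
The partition is now stable with 4 blocks: {p1,p2} | {p3,p5,p6} | {p4,p7,p9} | {p8,p10,p11}.
p2 and p8 end up in different blocks, so they are distinguishable. For instance, the string 'ε' is accepted from only p2.

No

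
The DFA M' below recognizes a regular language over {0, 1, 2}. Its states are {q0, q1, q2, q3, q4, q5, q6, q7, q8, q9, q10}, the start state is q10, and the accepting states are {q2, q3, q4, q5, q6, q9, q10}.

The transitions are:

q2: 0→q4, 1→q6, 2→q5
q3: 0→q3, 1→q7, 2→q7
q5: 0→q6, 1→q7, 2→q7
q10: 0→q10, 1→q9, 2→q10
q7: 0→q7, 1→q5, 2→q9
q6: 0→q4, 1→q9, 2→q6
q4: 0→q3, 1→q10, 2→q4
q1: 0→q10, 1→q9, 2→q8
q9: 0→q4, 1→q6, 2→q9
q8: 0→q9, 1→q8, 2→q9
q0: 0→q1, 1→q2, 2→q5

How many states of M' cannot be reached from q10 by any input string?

4

No path from q10 leads to q0, q1, q2, q8; the other 7 states are all reachable.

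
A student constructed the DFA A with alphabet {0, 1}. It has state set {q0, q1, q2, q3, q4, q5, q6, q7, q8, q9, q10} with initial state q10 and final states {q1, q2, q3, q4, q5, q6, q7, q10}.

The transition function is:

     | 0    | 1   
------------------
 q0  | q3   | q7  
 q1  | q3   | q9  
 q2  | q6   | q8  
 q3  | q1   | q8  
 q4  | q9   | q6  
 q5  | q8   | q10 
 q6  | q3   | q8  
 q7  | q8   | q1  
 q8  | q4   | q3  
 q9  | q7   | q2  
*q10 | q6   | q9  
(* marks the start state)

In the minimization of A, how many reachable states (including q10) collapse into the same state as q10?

5

First remove the unreachable states {q0,q5}; 9 states remain.
P0 = {q1,q2,q3,q4,q6,q7,q10} | {q8,q9}.
Refine {q1,q2,q3,q4,q6,q7,q10} on symbol 0: members go to different blocks, giving {q1,q2,q3,q6,q10} and {q4,q7}.
Stable partition: {q1,q2,q3,q6,q10} | {q8,q9} | {q4,q7} — 3 equivalence classes.
The equivalence class containing q10 is {q1,q2,q3,q6,q10}, of size 5.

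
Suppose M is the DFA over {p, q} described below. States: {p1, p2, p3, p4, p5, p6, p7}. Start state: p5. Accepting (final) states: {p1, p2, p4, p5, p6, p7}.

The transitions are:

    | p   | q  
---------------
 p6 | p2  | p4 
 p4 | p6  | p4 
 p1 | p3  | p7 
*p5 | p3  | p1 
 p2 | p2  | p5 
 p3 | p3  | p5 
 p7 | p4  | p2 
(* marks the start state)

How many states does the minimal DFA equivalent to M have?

7

All states are reachable from the start state.
Start with accepting vs non-accepting: {p1,p2,p4,p5,p6,p7} | {p3}.
Split {p1,p2,p4,p5,p6,p7} by δ(·,p) → {p2,p4,p6,p7} and {p1,p5}.
Refine {p2,p4,p6,p7} on symbol q: members go to different blocks, giving {p4,p6,p7} and {p2}.
On input p, block {p4,p6,p7} splits into {p4,p7} and {p6}.
Refine {p4,p7} on symbol p: members go to different blocks, giving {p4} and {p7}.
Split {p1,p5} by δ(·,q) → {p1} and {p5}.
The partition is now stable with 7 blocks: {p4} | {p3} | {p1} | {p2} | {p6} | {p7} | {p5}.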